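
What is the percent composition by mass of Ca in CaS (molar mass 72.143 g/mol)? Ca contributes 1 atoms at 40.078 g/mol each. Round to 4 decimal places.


pct = 100 * (n_elem * M_elem) / M_total
mass_contribution = 1 * 40.078 = 40.078 g/mol
pct = 100 * 40.078 / 72.143
pct = 55.55355336 %, rounded to 4 dp:

55.5536 %


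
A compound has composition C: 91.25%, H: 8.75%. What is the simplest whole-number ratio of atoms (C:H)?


Assume 100 g of compound, divide each mass% by atomic mass to get moles, then normalize by the smallest to get a raw atom ratio.
Moles per 100 g: C: 91.25/12.011 = 7.5972, H: 8.75/1.008 = 8.6806
Raw ratio (divide by min = 7.5972): C: 1.0, H: 1.143
Multiply by 7 to clear fractions: C: 7.0 ~= 7, H: 7.998 ~= 8
Reduce by GCD to get the simplest whole-number ratio:

7:8


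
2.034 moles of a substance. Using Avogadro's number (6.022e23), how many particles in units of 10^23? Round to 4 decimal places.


N = n * NA, then divide by 1e23 for the requested units.
N / 1e23 = n * 6.022
N / 1e23 = 2.034 * 6.022
N / 1e23 = 12.248748, rounded to 4 dp:

12.2487


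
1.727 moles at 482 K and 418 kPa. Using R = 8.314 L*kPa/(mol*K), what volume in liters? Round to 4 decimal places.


PV = nRT, solve for V = nRT / P.
nRT = 1.727 * 8.314 * 482 = 6920.69
V = 6920.69 / 418
V = 16.55667464 L, rounded to 4 dp:

16.5567 L


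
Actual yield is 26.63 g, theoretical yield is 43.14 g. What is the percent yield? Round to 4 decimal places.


% yield = 100 * actual / theoretical
% yield = 100 * 26.63 / 43.14
% yield = 61.72925359 %, rounded to 4 dp:

61.7293 %


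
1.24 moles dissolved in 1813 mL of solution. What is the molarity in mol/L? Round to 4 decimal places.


Convert volume to liters: V_L = V_mL / 1000.
V_L = 1813 / 1000 = 1.813 L
M = n / V_L = 1.24 / 1.813
M = 0.68394926 mol/L, rounded to 4 dp:

0.6839 mol/L


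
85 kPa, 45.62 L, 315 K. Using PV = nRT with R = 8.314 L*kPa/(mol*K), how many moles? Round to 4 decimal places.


PV = nRT, solve for n = PV / (RT).
PV = 85 * 45.62 = 3877.7
RT = 8.314 * 315 = 2618.91
n = 3877.7 / 2618.91
n = 1.48065417 mol, rounded to 4 dp:

1.4807 mol


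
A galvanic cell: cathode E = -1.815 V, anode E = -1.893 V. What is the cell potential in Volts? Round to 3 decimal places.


Standard cell potential: E_cell = E_cathode - E_anode.
E_cell = -1.815 - (-1.893)
E_cell = 0.078 V, rounded to 3 dp:

0.078 V


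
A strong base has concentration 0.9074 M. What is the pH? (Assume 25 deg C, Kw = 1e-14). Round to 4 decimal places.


A strong base dissociates completely, so [OH-] equals the given concentration.
pOH = -log10([OH-]) = -log10(0.9074) = 0.042201
pH = 14 - pOH = 14 - 0.042201
pH = 13.957799, rounded to 4 dp:

13.9578


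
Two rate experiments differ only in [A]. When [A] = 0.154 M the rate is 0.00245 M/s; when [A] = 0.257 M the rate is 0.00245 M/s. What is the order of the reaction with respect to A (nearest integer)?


Rate is proportional to [A]^n, so rate2/rate1 = ([A]2/[A]1)^n. Take logs to solve for n.
rate2/rate1 = 0.00245 / 0.00245 = 1.0
[A]2/[A]1 = 0.257 / 0.154 = 1.6688
n = ln(1.0) / ln(1.6688) = 0.0
Nearest integer order:

0


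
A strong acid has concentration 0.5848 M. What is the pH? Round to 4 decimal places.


A strong acid dissociates completely, so [H+] equals the given concentration.
pH = -log10([H+]) = -log10(0.5848)
pH = 0.23299264, rounded to 4 dp:

0.2330


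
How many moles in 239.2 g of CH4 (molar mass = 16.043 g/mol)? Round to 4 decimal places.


n = mass / M
n = 239.2 / 16.043
n = 14.90992956 mol, rounded to 4 dp:

14.9099 mol


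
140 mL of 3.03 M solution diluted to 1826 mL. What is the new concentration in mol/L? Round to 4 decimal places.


Dilution: M1*V1 = M2*V2, solve for M2.
M2 = M1*V1 / V2
M2 = 3.03 * 140 / 1826
M2 = 424.2 / 1826
M2 = 0.23231106 mol/L, rounded to 4 dp:

0.2323 mol/L


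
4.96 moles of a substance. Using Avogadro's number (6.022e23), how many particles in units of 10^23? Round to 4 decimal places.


N = n * NA, then divide by 1e23 for the requested units.
N / 1e23 = n * 6.022
N / 1e23 = 4.96 * 6.022
N / 1e23 = 29.86912, rounded to 4 dp:

29.8691


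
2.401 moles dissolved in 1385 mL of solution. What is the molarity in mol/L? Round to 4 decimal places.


Convert volume to liters: V_L = V_mL / 1000.
V_L = 1385 / 1000 = 1.385 L
M = n / V_L = 2.401 / 1.385
M = 1.73357401 mol/L, rounded to 4 dp:

1.7336 mol/L


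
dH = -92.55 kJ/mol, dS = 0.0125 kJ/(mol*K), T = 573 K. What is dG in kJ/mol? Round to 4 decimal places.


Gibbs: dG = dH - T*dS (consistent units, dS already in kJ/(mol*K)).
T*dS = 573 * 0.0125 = 7.1625
dG = -92.55 - (7.1625)
dG = -99.7125 kJ/mol, rounded to 4 dp:

-99.7125 kJ/mol


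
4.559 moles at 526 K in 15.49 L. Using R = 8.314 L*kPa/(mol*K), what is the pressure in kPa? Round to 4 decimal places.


PV = nRT, solve for P = nRT / V.
nRT = 4.559 * 8.314 * 526 = 19937.2547
P = 19937.2547 / 15.49
P = 1287.10488702 kPa, rounded to 4 dp:

1287.1049 kPa


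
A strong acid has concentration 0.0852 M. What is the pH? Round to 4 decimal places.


A strong acid dissociates completely, so [H+] equals the given concentration.
pH = -log10([H+]) = -log10(0.0852)
pH = 1.06956041, rounded to 4 dp:

1.0696


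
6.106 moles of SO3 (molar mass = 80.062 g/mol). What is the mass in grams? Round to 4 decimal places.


mass = n * M
mass = 6.106 * 80.062
mass = 488.858572 g, rounded to 4 dp:

488.8586 g


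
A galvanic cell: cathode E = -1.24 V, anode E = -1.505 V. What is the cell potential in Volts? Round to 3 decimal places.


Standard cell potential: E_cell = E_cathode - E_anode.
E_cell = -1.24 - (-1.505)
E_cell = 0.265 V, rounded to 3 dp:

0.265 V


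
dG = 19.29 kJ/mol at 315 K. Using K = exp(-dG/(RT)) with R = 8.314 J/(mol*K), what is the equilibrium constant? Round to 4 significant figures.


dG is in kJ/mol; multiply by 1000 to match R in J/(mol*K).
RT = 8.314 * 315 = 2618.91 J/mol
exponent = -dG*1000 / (RT) = -(19.29*1000) / 2618.91 = -7.36565976
K = exp(-7.36565976)
K = 0.0006326079, rounded to 4 significant figures:

0.0006326


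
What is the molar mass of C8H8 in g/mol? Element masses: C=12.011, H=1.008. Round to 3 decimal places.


M = sum(count * atomic_mass) over atoms.
M = 8*12.011 + 8*1.008
M = 96.088 + 8.064
M = 104.152 g/mol, rounded to 3 dp:

104.152 g/mol


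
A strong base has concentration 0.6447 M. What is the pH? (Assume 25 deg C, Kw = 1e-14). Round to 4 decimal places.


A strong base dissociates completely, so [OH-] equals the given concentration.
pOH = -log10([OH-]) = -log10(0.6447) = 0.190642
pH = 14 - pOH = 14 - 0.190642
pH = 13.809358, rounded to 4 dp:

13.8094


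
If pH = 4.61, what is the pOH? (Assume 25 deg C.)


At 25 deg C, pH + pOH = 14.
pOH = 14 - pH = 14 - 4.61
pOH = 9.39:

9.39


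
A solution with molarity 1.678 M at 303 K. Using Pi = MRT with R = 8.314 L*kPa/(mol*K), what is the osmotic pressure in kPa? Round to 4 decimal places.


Osmotic pressure (van't Hoff): Pi = M*R*T.
RT = 8.314 * 303 = 2519.142
Pi = 1.678 * 2519.142
Pi = 4227.120276 kPa, rounded to 4 dp:

4227.1203 kPa


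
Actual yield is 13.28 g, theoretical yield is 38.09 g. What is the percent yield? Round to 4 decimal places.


% yield = 100 * actual / theoretical
% yield = 100 * 13.28 / 38.09
% yield = 34.86479391 %, rounded to 4 dp:

34.8648 %


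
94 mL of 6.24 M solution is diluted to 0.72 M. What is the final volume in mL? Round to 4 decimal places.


Dilution: M1*V1 = M2*V2, solve for V2.
V2 = M1*V1 / M2
V2 = 6.24 * 94 / 0.72
V2 = 586.56 / 0.72
V2 = 814.66666667 mL, rounded to 4 dp:

814.6667 mL


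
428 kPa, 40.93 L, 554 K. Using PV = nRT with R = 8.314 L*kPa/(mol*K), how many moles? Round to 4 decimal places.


PV = nRT, solve for n = PV / (RT).
PV = 428 * 40.93 = 17518.04
RT = 8.314 * 554 = 4605.956
n = 17518.04 / 4605.956
n = 3.80334506 mol, rounded to 4 dp:

3.8033 mol


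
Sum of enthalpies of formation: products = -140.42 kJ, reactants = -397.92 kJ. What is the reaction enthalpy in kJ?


dH_rxn = sum(dH_f products) - sum(dH_f reactants)
dH_rxn = -140.42 - (-397.92)
dH_rxn = 257.5 kJ:

257.50 kJ


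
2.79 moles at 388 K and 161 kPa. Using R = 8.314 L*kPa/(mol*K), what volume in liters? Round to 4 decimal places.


PV = nRT, solve for V = nRT / P.
nRT = 2.79 * 8.314 * 388 = 9000.0713
V = 9000.0713 / 161
V = 55.90106398 L, rounded to 4 dp:

55.9011 L


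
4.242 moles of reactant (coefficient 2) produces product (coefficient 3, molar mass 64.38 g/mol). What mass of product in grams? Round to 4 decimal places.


Use the coefficient ratio to convert reactant moles to product moles, then multiply by the product's molar mass.
moles_P = moles_R * (coeff_P / coeff_R) = 4.242 * (3/2) = 6.363
mass_P = moles_P * M_P = 6.363 * 64.38
mass_P = 409.64994 g, rounded to 4 dp:

409.6499 g


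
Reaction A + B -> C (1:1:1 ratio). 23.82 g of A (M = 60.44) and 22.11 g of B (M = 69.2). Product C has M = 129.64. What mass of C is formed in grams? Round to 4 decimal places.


Find moles of each reactant; the smaller value is the limiting reagent in a 1:1:1 reaction, so moles_C equals moles of the limiter.
n_A = mass_A / M_A = 23.82 / 60.44 = 0.39411 mol
n_B = mass_B / M_B = 22.11 / 69.2 = 0.319509 mol
Limiting reagent: B (smaller), n_limiting = 0.319509 mol
mass_C = n_limiting * M_C = 0.319509 * 129.64
mass_C = 41.42114676 g, rounded to 4 dp:

41.4211 g


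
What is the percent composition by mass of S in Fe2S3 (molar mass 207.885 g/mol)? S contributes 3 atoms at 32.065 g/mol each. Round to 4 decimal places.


pct = 100 * (n_elem * M_elem) / M_total
mass_contribution = 3 * 32.065 = 96.195 g/mol
pct = 100 * 96.195 / 207.885
pct = 46.27317988 %, rounded to 4 dp:

46.2732 %


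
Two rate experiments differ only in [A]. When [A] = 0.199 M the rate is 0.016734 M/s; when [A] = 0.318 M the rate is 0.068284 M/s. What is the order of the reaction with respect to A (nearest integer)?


Rate is proportional to [A]^n, so rate2/rate1 = ([A]2/[A]1)^n. Take logs to solve for n.
rate2/rate1 = 0.068284 / 0.016734 = 4.0806
[A]2/[A]1 = 0.318 / 0.199 = 1.598
n = ln(4.0806) / ln(1.598) = 3.0
Nearest integer order:

3


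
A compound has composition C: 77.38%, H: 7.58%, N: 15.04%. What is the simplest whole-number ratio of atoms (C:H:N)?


Assume 100 g of compound, divide each mass% by atomic mass to get moles, then normalize by the smallest to get a raw atom ratio.
Moles per 100 g: C: 77.38/12.011 = 6.4424, H: 7.58/1.008 = 7.5198, N: 15.04/14.007 = 1.0737
Raw ratio (divide by min = 1.0737): C: 6.0, H: 7.003, N: 1.0
Multiply by 1 to clear fractions: C: 6.0 ~= 6, H: 7.003 ~= 7, N: 1.0 ~= 1
Reduce by GCD to get the simplest whole-number ratio:

6:7:1


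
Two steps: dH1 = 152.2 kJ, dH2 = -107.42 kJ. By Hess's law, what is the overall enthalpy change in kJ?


Hess's law: enthalpy is a state function, so add the step enthalpies.
dH_total = dH1 + dH2 = 152.2 + (-107.42)
dH_total = 44.78 kJ:

44.78 kJ


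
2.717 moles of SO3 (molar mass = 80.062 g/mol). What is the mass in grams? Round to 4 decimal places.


mass = n * M
mass = 2.717 * 80.062
mass = 217.528454 g, rounded to 4 dp:

217.5285 g


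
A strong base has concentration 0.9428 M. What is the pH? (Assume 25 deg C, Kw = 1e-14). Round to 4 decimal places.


A strong base dissociates completely, so [OH-] equals the given concentration.
pOH = -log10([OH-]) = -log10(0.9428) = 0.02558
pH = 14 - pOH = 14 - 0.02558
pH = 13.97442, rounded to 4 dp:

13.9744


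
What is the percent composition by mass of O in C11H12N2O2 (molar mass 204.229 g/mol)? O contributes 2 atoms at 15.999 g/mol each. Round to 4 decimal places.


pct = 100 * (n_elem * M_elem) / M_total
mass_contribution = 2 * 15.999 = 31.998 g/mol
pct = 100 * 31.998 / 204.229
pct = 15.66770635 %, rounded to 4 dp:

15.6677 %


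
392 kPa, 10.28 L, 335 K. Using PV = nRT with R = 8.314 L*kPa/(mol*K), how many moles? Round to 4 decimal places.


PV = nRT, solve for n = PV / (RT).
PV = 392 * 10.28 = 4029.76
RT = 8.314 * 335 = 2785.19
n = 4029.76 / 2785.19
n = 1.44685282 mol, rounded to 4 dp:

1.4469 mol


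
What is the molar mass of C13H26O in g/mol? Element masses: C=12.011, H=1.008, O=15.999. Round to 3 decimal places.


M = sum(count * atomic_mass) over atoms.
M = 13*12.011 + 26*1.008 + 1*15.999
M = 156.143 + 26.208 + 15.999
M = 198.35 g/mol, rounded to 3 dp:

198.350 g/mol


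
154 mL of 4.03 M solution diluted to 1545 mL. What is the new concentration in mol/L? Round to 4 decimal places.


Dilution: M1*V1 = M2*V2, solve for M2.
M2 = M1*V1 / V2
M2 = 4.03 * 154 / 1545
M2 = 620.62 / 1545
M2 = 0.40169579 mol/L, rounded to 4 dp:

0.4017 mol/L


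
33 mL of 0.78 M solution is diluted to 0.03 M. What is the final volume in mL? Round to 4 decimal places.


Dilution: M1*V1 = M2*V2, solve for V2.
V2 = M1*V1 / M2
V2 = 0.78 * 33 / 0.03
V2 = 25.74 / 0.03
V2 = 858.0 mL, rounded to 4 dp:

858.0000 mL


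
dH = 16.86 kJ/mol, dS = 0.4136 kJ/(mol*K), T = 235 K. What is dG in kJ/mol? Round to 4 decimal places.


Gibbs: dG = dH - T*dS (consistent units, dS already in kJ/(mol*K)).
T*dS = 235 * 0.4136 = 97.196
dG = 16.86 - (97.196)
dG = -80.336 kJ/mol, rounded to 4 dp:

-80.3360 kJ/mol


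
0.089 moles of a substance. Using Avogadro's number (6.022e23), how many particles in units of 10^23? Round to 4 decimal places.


N = n * NA, then divide by 1e23 for the requested units.
N / 1e23 = n * 6.022
N / 1e23 = 0.089 * 6.022
N / 1e23 = 0.535958, rounded to 4 dp:

0.5360


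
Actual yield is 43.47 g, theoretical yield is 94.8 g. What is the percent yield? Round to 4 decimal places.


% yield = 100 * actual / theoretical
% yield = 100 * 43.47 / 94.8
% yield = 45.85443038 %, rounded to 4 dp:

45.8544 %


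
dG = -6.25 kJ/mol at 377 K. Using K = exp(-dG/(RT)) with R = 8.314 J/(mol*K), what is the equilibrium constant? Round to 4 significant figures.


dG is in kJ/mol; multiply by 1000 to match R in J/(mol*K).
RT = 8.314 * 377 = 3134.378 J/mol
exponent = -dG*1000 / (RT) = -(-6.25*1000) / 3134.378 = 1.99401604
K = exp(1.99401604)
K = 7.3449723, rounded to 4 significant figures:

7.345


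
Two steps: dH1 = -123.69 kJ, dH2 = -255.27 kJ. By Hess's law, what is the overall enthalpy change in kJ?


Hess's law: enthalpy is a state function, so add the step enthalpies.
dH_total = dH1 + dH2 = -123.69 + (-255.27)
dH_total = -378.96 kJ:

-378.96 kJ


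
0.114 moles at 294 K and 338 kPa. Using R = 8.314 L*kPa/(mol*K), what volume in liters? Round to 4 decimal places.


PV = nRT, solve for V = nRT / P.
nRT = 0.114 * 8.314 * 294 = 278.652
V = 278.652 / 338
V = 0.8244142 L, rounded to 4 dp:

0.8244 L


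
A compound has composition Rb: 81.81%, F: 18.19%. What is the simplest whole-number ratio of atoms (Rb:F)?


Assume 100 g of compound, divide each mass% by atomic mass to get moles, then normalize by the smallest to get a raw atom ratio.
Moles per 100 g: Rb: 81.81/85.468 = 0.9572, F: 18.19/18.998 = 0.9575
Raw ratio (divide by min = 0.9572): Rb: 1.0, F: 1.0
Multiply by 1 to clear fractions: Rb: 1.0 ~= 1, F: 1.0 ~= 1
Reduce by GCD to get the simplest whole-number ratio:

1:1


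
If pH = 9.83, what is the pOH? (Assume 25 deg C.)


At 25 deg C, pH + pOH = 14.
pOH = 14 - pH = 14 - 9.83
pOH = 4.17:

4.17


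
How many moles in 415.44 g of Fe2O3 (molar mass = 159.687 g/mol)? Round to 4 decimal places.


n = mass / M
n = 415.44 / 159.687
n = 2.60158936 mol, rounded to 4 dp:

2.6016 mol


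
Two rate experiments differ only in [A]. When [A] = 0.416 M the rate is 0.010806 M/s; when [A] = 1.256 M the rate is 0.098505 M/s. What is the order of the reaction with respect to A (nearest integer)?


Rate is proportional to [A]^n, so rate2/rate1 = ([A]2/[A]1)^n. Take logs to solve for n.
rate2/rate1 = 0.098505 / 0.010806 = 9.1158
[A]2/[A]1 = 1.256 / 0.416 = 3.0192
n = ln(9.1158) / ln(3.0192) = 2.0
Nearest integer order:

2


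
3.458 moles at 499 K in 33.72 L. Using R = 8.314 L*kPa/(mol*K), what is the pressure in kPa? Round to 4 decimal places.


PV = nRT, solve for P = nRT / V.
nRT = 3.458 * 8.314 * 499 = 14346.1562
P = 14346.1562 / 33.72
P = 425.44947212 kPa, rounded to 4 dp:

425.4495 kPa


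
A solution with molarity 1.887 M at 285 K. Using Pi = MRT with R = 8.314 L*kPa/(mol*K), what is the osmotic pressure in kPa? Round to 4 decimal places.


Osmotic pressure (van't Hoff): Pi = M*R*T.
RT = 8.314 * 285 = 2369.49
Pi = 1.887 * 2369.49
Pi = 4471.22763 kPa, rounded to 4 dp:

4471.2276 kPa


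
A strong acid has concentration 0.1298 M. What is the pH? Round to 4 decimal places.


A strong acid dissociates completely, so [H+] equals the given concentration.
pH = -log10([H+]) = -log10(0.1298)
pH = 0.88672531, rounded to 4 dp:

0.8867


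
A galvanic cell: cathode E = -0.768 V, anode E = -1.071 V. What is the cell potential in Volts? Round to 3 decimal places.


Standard cell potential: E_cell = E_cathode - E_anode.
E_cell = -0.768 - (-1.071)
E_cell = 0.303 V, rounded to 3 dp:

0.303 V


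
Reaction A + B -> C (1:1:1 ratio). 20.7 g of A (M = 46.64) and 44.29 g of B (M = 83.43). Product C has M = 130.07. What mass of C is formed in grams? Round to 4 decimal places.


Find moles of each reactant; the smaller value is the limiting reagent in a 1:1:1 reaction, so moles_C equals moles of the limiter.
n_A = mass_A / M_A = 20.7 / 46.64 = 0.443825 mol
n_B = mass_B / M_B = 44.29 / 83.43 = 0.530864 mol
Limiting reagent: A (smaller), n_limiting = 0.443825 mol
mass_C = n_limiting * M_C = 0.443825 * 130.07
mass_C = 57.72831775 g, rounded to 4 dp:

57.7283 g


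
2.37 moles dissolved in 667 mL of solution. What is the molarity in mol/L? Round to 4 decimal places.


Convert volume to liters: V_L = V_mL / 1000.
V_L = 667 / 1000 = 0.667 L
M = n / V_L = 2.37 / 0.667
M = 3.55322339 mol/L, rounded to 4 dp:

3.5532 mol/L


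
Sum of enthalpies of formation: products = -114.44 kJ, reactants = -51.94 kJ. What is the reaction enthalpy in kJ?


dH_rxn = sum(dH_f products) - sum(dH_f reactants)
dH_rxn = -114.44 - (-51.94)
dH_rxn = -62.5 kJ:

-62.50 kJ


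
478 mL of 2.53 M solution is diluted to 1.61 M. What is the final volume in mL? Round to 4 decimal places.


Dilution: M1*V1 = M2*V2, solve for V2.
V2 = M1*V1 / M2
V2 = 2.53 * 478 / 1.61
V2 = 1209.34 / 1.61
V2 = 751.14285714 mL, rounded to 4 dp:

751.1429 mL


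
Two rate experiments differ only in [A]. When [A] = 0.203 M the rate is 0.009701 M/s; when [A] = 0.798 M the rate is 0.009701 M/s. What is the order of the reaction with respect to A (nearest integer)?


Rate is proportional to [A]^n, so rate2/rate1 = ([A]2/[A]1)^n. Take logs to solve for n.
rate2/rate1 = 0.009701 / 0.009701 = 1.0
[A]2/[A]1 = 0.798 / 0.203 = 3.931
n = ln(1.0) / ln(3.931) = 0.0
Nearest integer order:

0


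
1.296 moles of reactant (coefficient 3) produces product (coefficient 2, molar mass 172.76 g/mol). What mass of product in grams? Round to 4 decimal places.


Use the coefficient ratio to convert reactant moles to product moles, then multiply by the product's molar mass.
moles_P = moles_R * (coeff_P / coeff_R) = 1.296 * (2/3) = 0.864
mass_P = moles_P * M_P = 0.864 * 172.76
mass_P = 149.26464 g, rounded to 4 dp:

149.2646 g


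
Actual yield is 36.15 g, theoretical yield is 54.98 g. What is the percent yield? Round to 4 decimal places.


% yield = 100 * actual / theoretical
% yield = 100 * 36.15 / 54.98
% yield = 65.75118225 %, rounded to 4 dp:

65.7512 %


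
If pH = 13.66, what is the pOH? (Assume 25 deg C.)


At 25 deg C, pH + pOH = 14.
pOH = 14 - pH = 14 - 13.66
pOH = 0.34:

0.34


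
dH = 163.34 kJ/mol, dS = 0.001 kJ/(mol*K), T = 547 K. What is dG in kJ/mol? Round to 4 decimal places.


Gibbs: dG = dH - T*dS (consistent units, dS already in kJ/(mol*K)).
T*dS = 547 * 0.001 = 0.547
dG = 163.34 - (0.547)
dG = 162.793 kJ/mol, rounded to 4 dp:

162.7930 kJ/mol


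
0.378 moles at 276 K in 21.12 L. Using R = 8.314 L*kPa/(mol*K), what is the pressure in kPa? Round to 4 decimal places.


PV = nRT, solve for P = nRT / V.
nRT = 0.378 * 8.314 * 276 = 867.383
P = 867.383 / 21.12
P = 41.06927083 kPa, rounded to 4 dp:

41.0693 kPa


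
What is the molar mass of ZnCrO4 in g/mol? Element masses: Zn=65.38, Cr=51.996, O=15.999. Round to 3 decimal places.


M = sum(count * atomic_mass) over atoms.
M = 1*65.38 + 1*51.996 + 4*15.999
M = 65.38 + 51.996 + 63.996
M = 181.372 g/mol, rounded to 3 dp:

181.372 g/mol


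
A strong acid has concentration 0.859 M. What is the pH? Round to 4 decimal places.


A strong acid dissociates completely, so [H+] equals the given concentration.
pH = -log10([H+]) = -log10(0.859)
pH = 0.06600684, rounded to 4 dp:

0.0660


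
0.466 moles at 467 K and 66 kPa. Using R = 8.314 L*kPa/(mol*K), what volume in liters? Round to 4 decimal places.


PV = nRT, solve for V = nRT / P.
nRT = 0.466 * 8.314 * 467 = 1809.3093
V = 1809.3093 / 66
V = 27.41377727 L, rounded to 4 dp:

27.4138 L


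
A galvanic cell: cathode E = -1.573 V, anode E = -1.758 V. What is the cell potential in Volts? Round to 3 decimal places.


Standard cell potential: E_cell = E_cathode - E_anode.
E_cell = -1.573 - (-1.758)
E_cell = 0.185 V, rounded to 3 dp:

0.185 V


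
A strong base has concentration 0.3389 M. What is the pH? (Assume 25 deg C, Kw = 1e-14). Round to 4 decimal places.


A strong base dissociates completely, so [OH-] equals the given concentration.
pOH = -log10([OH-]) = -log10(0.3389) = 0.469928
pH = 14 - pOH = 14 - 0.469928
pH = 13.530072, rounded to 4 dp:

13.5301


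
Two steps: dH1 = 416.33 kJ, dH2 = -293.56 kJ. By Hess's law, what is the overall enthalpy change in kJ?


Hess's law: enthalpy is a state function, so add the step enthalpies.
dH_total = dH1 + dH2 = 416.33 + (-293.56)
dH_total = 122.77 kJ:

122.77 kJ


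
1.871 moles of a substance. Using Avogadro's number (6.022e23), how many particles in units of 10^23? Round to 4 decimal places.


N = n * NA, then divide by 1e23 for the requested units.
N / 1e23 = n * 6.022
N / 1e23 = 1.871 * 6.022
N / 1e23 = 11.267162, rounded to 4 dp:

11.2672


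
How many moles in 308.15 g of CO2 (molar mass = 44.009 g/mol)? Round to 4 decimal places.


n = mass / M
n = 308.15 / 44.009
n = 7.00197687 mol, rounded to 4 dp:

7.0020 mol


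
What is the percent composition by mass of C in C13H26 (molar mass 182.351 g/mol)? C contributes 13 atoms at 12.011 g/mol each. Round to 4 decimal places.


pct = 100 * (n_elem * M_elem) / M_total
mass_contribution = 13 * 12.011 = 156.143 g/mol
pct = 100 * 156.143 / 182.351
pct = 85.62771797 %, rounded to 4 dp:

85.6277 %


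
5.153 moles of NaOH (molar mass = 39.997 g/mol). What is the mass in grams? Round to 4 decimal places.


mass = n * M
mass = 5.153 * 39.997
mass = 206.104541 g, rounded to 4 dp:

206.1045 g


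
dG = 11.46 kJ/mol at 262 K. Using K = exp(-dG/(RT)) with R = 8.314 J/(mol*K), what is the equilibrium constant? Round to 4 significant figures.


dG is in kJ/mol; multiply by 1000 to match R in J/(mol*K).
RT = 8.314 * 262 = 2178.268 J/mol
exponent = -dG*1000 / (RT) = -(11.46*1000) / 2178.268 = -5.26106062
K = exp(-5.26106062)
K = 0.0051897974, rounded to 4 significant figures:

0.005190


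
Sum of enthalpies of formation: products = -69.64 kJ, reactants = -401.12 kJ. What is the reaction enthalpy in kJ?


dH_rxn = sum(dH_f products) - sum(dH_f reactants)
dH_rxn = -69.64 - (-401.12)
dH_rxn = 331.48 kJ:

331.48 kJ


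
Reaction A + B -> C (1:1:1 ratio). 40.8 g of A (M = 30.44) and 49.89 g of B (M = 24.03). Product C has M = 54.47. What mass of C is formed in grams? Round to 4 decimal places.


Find moles of each reactant; the smaller value is the limiting reagent in a 1:1:1 reaction, so moles_C equals moles of the limiter.
n_A = mass_A / M_A = 40.8 / 30.44 = 1.340342 mol
n_B = mass_B / M_B = 49.89 / 24.03 = 2.076155 mol
Limiting reagent: A (smaller), n_limiting = 1.340342 mol
mass_C = n_limiting * M_C = 1.340342 * 54.47
mass_C = 73.00842874 g, rounded to 4 dp:

73.0084 g


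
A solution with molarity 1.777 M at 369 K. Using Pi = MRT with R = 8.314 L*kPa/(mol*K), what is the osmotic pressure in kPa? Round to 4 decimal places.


Osmotic pressure (van't Hoff): Pi = M*R*T.
RT = 8.314 * 369 = 3067.866
Pi = 1.777 * 3067.866
Pi = 5451.597882 kPa, rounded to 4 dp:

5451.5979 kPa


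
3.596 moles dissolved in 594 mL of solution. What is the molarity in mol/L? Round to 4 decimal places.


Convert volume to liters: V_L = V_mL / 1000.
V_L = 594 / 1000 = 0.594 L
M = n / V_L = 3.596 / 0.594
M = 6.05387205 mol/L, rounded to 4 dp:

6.0539 mol/L


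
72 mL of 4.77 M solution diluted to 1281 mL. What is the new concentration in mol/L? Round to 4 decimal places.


Dilution: M1*V1 = M2*V2, solve for M2.
M2 = M1*V1 / V2
M2 = 4.77 * 72 / 1281
M2 = 343.44 / 1281
M2 = 0.26810304 mol/L, rounded to 4 dp:

0.2681 mol/L


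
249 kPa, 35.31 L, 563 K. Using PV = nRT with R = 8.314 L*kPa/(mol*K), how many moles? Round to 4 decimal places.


PV = nRT, solve for n = PV / (RT).
PV = 249 * 35.31 = 8792.19
RT = 8.314 * 563 = 4680.782
n = 8792.19 / 4680.782
n = 1.87835921 mol, rounded to 4 dp:

1.8784 mol


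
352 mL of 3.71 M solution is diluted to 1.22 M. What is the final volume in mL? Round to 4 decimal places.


Dilution: M1*V1 = M2*V2, solve for V2.
V2 = M1*V1 / M2
V2 = 3.71 * 352 / 1.22
V2 = 1305.92 / 1.22
V2 = 1070.42622951 mL, rounded to 4 dp:

1070.4262 mL


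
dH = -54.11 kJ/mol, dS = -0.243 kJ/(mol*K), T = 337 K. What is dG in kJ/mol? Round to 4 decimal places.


Gibbs: dG = dH - T*dS (consistent units, dS already in kJ/(mol*K)).
T*dS = 337 * -0.243 = -81.891
dG = -54.11 - (-81.891)
dG = 27.781 kJ/mol, rounded to 4 dp:

27.7810 kJ/mol


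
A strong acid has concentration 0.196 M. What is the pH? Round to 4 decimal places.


A strong acid dissociates completely, so [H+] equals the given concentration.
pH = -log10([H+]) = -log10(0.196)
pH = 0.70774393, rounded to 4 dp:

0.7077


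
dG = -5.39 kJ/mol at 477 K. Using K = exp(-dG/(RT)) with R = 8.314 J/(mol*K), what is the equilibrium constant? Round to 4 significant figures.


dG is in kJ/mol; multiply by 1000 to match R in J/(mol*K).
RT = 8.314 * 477 = 3965.778 J/mol
exponent = -dG*1000 / (RT) = -(-5.39*1000) / 3965.778 = 1.35912802
K = exp(1.35912802)
K = 3.8927974, rounded to 4 significant figures:

3.893


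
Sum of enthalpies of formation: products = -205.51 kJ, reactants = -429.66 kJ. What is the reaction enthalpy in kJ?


dH_rxn = sum(dH_f products) - sum(dH_f reactants)
dH_rxn = -205.51 - (-429.66)
dH_rxn = 224.15 kJ:

224.15 kJ


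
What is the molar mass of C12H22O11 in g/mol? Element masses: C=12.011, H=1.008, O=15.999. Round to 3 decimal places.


M = sum(count * atomic_mass) over atoms.
M = 12*12.011 + 22*1.008 + 11*15.999
M = 144.132 + 22.176 + 175.989
M = 342.297 g/mol, rounded to 3 dp:

342.297 g/mol


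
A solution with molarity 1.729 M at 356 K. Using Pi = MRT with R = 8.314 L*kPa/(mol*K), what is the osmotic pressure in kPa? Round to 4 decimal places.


Osmotic pressure (van't Hoff): Pi = M*R*T.
RT = 8.314 * 356 = 2959.784
Pi = 1.729 * 2959.784
Pi = 5117.466536 kPa, rounded to 4 dp:

5117.4665 kPa


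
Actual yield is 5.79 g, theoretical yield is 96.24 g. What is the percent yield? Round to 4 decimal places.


% yield = 100 * actual / theoretical
% yield = 100 * 5.79 / 96.24
% yield = 6.01620948 %, rounded to 4 dp:

6.0162 %


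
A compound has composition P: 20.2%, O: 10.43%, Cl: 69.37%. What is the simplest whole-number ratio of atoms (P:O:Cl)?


Assume 100 g of compound, divide each mass% by atomic mass to get moles, then normalize by the smallest to get a raw atom ratio.
Moles per 100 g: P: 20.2/30.974 = 0.6522, O: 10.43/15.999 = 0.6519, Cl: 69.37/35.453 = 1.9567
Raw ratio (divide by min = 0.6519): P: 1.0, O: 1.0, Cl: 3.001
Multiply by 1 to clear fractions: P: 1.0 ~= 1, O: 1.0 ~= 1, Cl: 3.001 ~= 3
Reduce by GCD to get the simplest whole-number ratio:

1:1:3


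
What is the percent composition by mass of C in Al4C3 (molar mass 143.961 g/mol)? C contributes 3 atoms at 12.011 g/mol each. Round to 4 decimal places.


pct = 100 * (n_elem * M_elem) / M_total
mass_contribution = 3 * 12.011 = 36.033 g/mol
pct = 100 * 36.033 / 143.961
pct = 25.02969554 %, rounded to 4 dp:

25.0297 %


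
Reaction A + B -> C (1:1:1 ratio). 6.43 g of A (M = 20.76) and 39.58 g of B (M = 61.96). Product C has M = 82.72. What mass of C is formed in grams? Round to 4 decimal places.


Find moles of each reactant; the smaller value is the limiting reagent in a 1:1:1 reaction, so moles_C equals moles of the limiter.
n_A = mass_A / M_A = 6.43 / 20.76 = 0.30973 mol
n_B = mass_B / M_B = 39.58 / 61.96 = 0.638799 mol
Limiting reagent: A (smaller), n_limiting = 0.30973 mol
mass_C = n_limiting * M_C = 0.30973 * 82.72
mass_C = 25.6208656 g, rounded to 4 dp:

25.6209 g


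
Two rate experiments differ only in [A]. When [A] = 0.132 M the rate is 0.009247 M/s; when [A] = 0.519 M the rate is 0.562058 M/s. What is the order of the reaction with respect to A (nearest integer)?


Rate is proportional to [A]^n, so rate2/rate1 = ([A]2/[A]1)^n. Take logs to solve for n.
rate2/rate1 = 0.562058 / 0.009247 = 60.7827
[A]2/[A]1 = 0.519 / 0.132 = 3.9318
n = ln(60.7827) / ln(3.9318) = 3.0
Nearest integer order:

3


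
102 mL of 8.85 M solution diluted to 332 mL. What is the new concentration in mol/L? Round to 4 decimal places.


Dilution: M1*V1 = M2*V2, solve for M2.
M2 = M1*V1 / V2
M2 = 8.85 * 102 / 332
M2 = 902.7 / 332
M2 = 2.7189759 mol/L, rounded to 4 dp:

2.7190 mol/L


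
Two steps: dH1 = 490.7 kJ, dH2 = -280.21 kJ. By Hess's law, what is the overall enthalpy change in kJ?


Hess's law: enthalpy is a state function, so add the step enthalpies.
dH_total = dH1 + dH2 = 490.7 + (-280.21)
dH_total = 210.49 kJ:

210.49 kJ


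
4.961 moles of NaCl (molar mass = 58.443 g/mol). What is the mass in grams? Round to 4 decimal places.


mass = n * M
mass = 4.961 * 58.443
mass = 289.935723 g, rounded to 4 dp:

289.9357 g


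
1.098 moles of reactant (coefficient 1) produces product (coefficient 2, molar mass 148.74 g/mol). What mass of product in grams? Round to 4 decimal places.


Use the coefficient ratio to convert reactant moles to product moles, then multiply by the product's molar mass.
moles_P = moles_R * (coeff_P / coeff_R) = 1.098 * (2/1) = 2.196
mass_P = moles_P * M_P = 2.196 * 148.74
mass_P = 326.63304 g, rounded to 4 dp:

326.6330 g


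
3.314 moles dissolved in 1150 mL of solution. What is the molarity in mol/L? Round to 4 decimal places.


Convert volume to liters: V_L = V_mL / 1000.
V_L = 1150 / 1000 = 1.15 L
M = n / V_L = 3.314 / 1.15
M = 2.88173913 mol/L, rounded to 4 dp:

2.8817 mol/L


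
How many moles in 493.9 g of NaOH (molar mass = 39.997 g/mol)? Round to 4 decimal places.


n = mass / M
n = 493.9 / 39.997
n = 12.34842613 mol, rounded to 4 dp:

12.3484 mol


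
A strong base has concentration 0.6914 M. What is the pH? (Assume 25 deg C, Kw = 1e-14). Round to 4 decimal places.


A strong base dissociates completely, so [OH-] equals the given concentration.
pOH = -log10([OH-]) = -log10(0.6914) = 0.160271
pH = 14 - pOH = 14 - 0.160271
pH = 13.839729, rounded to 4 dp:

13.8397


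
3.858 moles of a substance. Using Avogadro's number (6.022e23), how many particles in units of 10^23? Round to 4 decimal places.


N = n * NA, then divide by 1e23 for the requested units.
N / 1e23 = n * 6.022
N / 1e23 = 3.858 * 6.022
N / 1e23 = 23.232876, rounded to 4 dp:

23.2329


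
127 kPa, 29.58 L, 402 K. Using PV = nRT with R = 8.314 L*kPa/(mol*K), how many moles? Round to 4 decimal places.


PV = nRT, solve for n = PV / (RT).
PV = 127 * 29.58 = 3756.66
RT = 8.314 * 402 = 3342.228
n = 3756.66 / 3342.228
n = 1.12399872 mol, rounded to 4 dp:

1.1240 mol


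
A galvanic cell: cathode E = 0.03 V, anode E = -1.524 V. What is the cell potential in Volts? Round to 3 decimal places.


Standard cell potential: E_cell = E_cathode - E_anode.
E_cell = 0.03 - (-1.524)
E_cell = 1.554 V, rounded to 3 dp:

1.554 V


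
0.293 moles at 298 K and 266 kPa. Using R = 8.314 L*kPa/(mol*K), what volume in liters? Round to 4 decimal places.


PV = nRT, solve for V = nRT / P.
nRT = 0.293 * 8.314 * 298 = 725.9286
V = 725.9286 / 266
V = 2.72905489 L, rounded to 4 dp:

2.7291 L


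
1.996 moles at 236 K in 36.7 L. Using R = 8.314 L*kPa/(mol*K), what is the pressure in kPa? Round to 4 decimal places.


PV = nRT, solve for P = nRT / V.
nRT = 1.996 * 8.314 * 236 = 3916.3596
P = 3916.3596 / 36.7
P = 106.71279564 kPa, rounded to 4 dp:

106.7128 kPa


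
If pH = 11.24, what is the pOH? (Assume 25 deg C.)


At 25 deg C, pH + pOH = 14.
pOH = 14 - pH = 14 - 11.24
pOH = 2.76:

2.76


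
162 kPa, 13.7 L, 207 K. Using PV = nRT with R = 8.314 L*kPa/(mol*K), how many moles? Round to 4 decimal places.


PV = nRT, solve for n = PV / (RT).
PV = 162 * 13.7 = 2219.4
RT = 8.314 * 207 = 1720.998
n = 2219.4 / 1720.998
n = 1.28960057 mol, rounded to 4 dp:

1.2896 mol


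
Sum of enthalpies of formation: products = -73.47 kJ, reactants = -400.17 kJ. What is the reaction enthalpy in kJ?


dH_rxn = sum(dH_f products) - sum(dH_f reactants)
dH_rxn = -73.47 - (-400.17)
dH_rxn = 326.7 kJ:

326.70 kJ


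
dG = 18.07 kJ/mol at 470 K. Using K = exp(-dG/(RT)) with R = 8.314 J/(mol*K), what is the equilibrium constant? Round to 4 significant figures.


dG is in kJ/mol; multiply by 1000 to match R in J/(mol*K).
RT = 8.314 * 470 = 3907.58 J/mol
exponent = -dG*1000 / (RT) = -(18.07*1000) / 3907.58 = -4.6243455
K = exp(-4.6243455)
K = 0.0098100736, rounded to 4 significant figures:

0.009810


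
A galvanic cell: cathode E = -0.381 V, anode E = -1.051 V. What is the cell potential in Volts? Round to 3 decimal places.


Standard cell potential: E_cell = E_cathode - E_anode.
E_cell = -0.381 - (-1.051)
E_cell = 0.67 V, rounded to 3 dp:

0.670 V


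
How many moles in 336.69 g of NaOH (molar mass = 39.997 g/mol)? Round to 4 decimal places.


n = mass / M
n = 336.69 / 39.997
n = 8.41788134 mol, rounded to 4 dp:

8.4179 mol


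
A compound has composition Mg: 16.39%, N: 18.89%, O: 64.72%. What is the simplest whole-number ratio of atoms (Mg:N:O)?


Assume 100 g of compound, divide each mass% by atomic mass to get moles, then normalize by the smallest to get a raw atom ratio.
Moles per 100 g: Mg: 16.39/24.305 = 0.6743, N: 18.89/14.007 = 1.3486, O: 64.72/15.999 = 4.0453
Raw ratio (divide by min = 0.6743): Mg: 1.0, N: 2.0, O: 5.999
Multiply by 1 to clear fractions: Mg: 1.0 ~= 1, N: 2.0 ~= 2, O: 5.999 ~= 6
Reduce by GCD to get the simplest whole-number ratio:

1:2:6


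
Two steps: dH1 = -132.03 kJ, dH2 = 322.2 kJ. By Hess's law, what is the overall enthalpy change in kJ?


Hess's law: enthalpy is a state function, so add the step enthalpies.
dH_total = dH1 + dH2 = -132.03 + (322.2)
dH_total = 190.17 kJ:

190.17 kJ


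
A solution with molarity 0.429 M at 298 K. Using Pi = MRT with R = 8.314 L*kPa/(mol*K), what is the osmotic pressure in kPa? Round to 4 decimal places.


Osmotic pressure (van't Hoff): Pi = M*R*T.
RT = 8.314 * 298 = 2477.572
Pi = 0.429 * 2477.572
Pi = 1062.878388 kPa, rounded to 4 dp:

1062.8784 kPa


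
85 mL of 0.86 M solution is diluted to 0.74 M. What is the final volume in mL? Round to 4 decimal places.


Dilution: M1*V1 = M2*V2, solve for V2.
V2 = M1*V1 / M2
V2 = 0.86 * 85 / 0.74
V2 = 73.1 / 0.74
V2 = 98.78378378 mL, rounded to 4 dp:

98.7838 mL


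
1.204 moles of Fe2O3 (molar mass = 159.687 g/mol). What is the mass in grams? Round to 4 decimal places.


mass = n * M
mass = 1.204 * 159.687
mass = 192.263148 g, rounded to 4 dp:

192.2631 g


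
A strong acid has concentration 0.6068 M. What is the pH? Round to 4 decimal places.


A strong acid dissociates completely, so [H+] equals the given concentration.
pH = -log10([H+]) = -log10(0.6068)
pH = 0.21695443, rounded to 4 dp:

0.2170


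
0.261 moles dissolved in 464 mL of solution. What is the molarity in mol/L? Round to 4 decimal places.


Convert volume to liters: V_L = V_mL / 1000.
V_L = 464 / 1000 = 0.464 L
M = n / V_L = 0.261 / 0.464
M = 0.5625 mol/L, rounded to 4 dp:

0.5625 mol/L


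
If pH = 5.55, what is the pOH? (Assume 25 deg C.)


At 25 deg C, pH + pOH = 14.
pOH = 14 - pH = 14 - 5.55
pOH = 8.45:

8.45


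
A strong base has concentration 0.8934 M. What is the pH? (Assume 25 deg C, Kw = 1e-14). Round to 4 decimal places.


A strong base dissociates completely, so [OH-] equals the given concentration.
pOH = -log10([OH-]) = -log10(0.8934) = 0.048954
pH = 14 - pOH = 14 - 0.048954
pH = 13.951046, rounded to 4 dp:

13.9510


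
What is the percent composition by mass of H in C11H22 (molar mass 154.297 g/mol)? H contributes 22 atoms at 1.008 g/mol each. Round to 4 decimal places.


pct = 100 * (n_elem * M_elem) / M_total
mass_contribution = 22 * 1.008 = 22.176 g/mol
pct = 100 * 22.176 / 154.297
pct = 14.37228203 %, rounded to 4 dp:

14.3723 %


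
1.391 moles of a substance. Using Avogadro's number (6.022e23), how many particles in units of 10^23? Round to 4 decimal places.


N = n * NA, then divide by 1e23 for the requested units.
N / 1e23 = n * 6.022
N / 1e23 = 1.391 * 6.022
N / 1e23 = 8.376602, rounded to 4 dp:

8.3766


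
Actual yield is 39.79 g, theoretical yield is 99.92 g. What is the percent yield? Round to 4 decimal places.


% yield = 100 * actual / theoretical
% yield = 100 * 39.79 / 99.92
% yield = 39.82185749 %, rounded to 4 dp:

39.8219 %


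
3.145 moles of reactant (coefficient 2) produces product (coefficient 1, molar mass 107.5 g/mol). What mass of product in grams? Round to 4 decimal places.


Use the coefficient ratio to convert reactant moles to product moles, then multiply by the product's molar mass.
moles_P = moles_R * (coeff_P / coeff_R) = 3.145 * (1/2) = 1.5725
mass_P = moles_P * M_P = 1.5725 * 107.5
mass_P = 169.04375 g, rounded to 4 dp:

169.0438 g


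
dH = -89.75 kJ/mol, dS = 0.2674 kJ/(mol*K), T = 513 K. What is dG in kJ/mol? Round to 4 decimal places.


Gibbs: dG = dH - T*dS (consistent units, dS already in kJ/(mol*K)).
T*dS = 513 * 0.2674 = 137.1762
dG = -89.75 - (137.1762)
dG = -226.9262 kJ/mol, rounded to 4 dp:

-226.9262 kJ/mol


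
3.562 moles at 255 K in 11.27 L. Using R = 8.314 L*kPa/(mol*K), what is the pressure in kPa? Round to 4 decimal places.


PV = nRT, solve for P = nRT / V.
nRT = 3.562 * 8.314 * 255 = 7551.6893
P = 7551.6893 / 11.27
P = 670.07003549 kPa, rounded to 4 dp:

670.0700 kPa


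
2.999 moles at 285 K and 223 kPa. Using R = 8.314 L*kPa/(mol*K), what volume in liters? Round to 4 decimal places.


PV = nRT, solve for V = nRT / P.
nRT = 2.999 * 8.314 * 285 = 7106.1005
V = 7106.1005 / 223
V = 31.86592152 L, rounded to 4 dp:

31.8659 L


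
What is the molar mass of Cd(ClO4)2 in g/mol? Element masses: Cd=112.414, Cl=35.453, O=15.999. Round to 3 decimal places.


M = sum(count * atomic_mass) over atoms.
M = 1*112.414 + 2*35.453 + 8*15.999
M = 112.414 + 70.906 + 127.992
M = 311.312 g/mol, rounded to 3 dp:

311.312 g/mol


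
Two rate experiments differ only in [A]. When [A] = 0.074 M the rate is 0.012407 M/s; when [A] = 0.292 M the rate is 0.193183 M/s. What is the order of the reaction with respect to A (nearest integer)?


Rate is proportional to [A]^n, so rate2/rate1 = ([A]2/[A]1)^n. Take logs to solve for n.
rate2/rate1 = 0.193183 / 0.012407 = 15.5705
[A]2/[A]1 = 0.292 / 0.074 = 3.9459
n = ln(15.5705) / ln(3.9459) = 2.0
Nearest integer order:

2


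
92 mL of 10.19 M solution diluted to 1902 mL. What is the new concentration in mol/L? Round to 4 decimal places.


Dilution: M1*V1 = M2*V2, solve for M2.
M2 = M1*V1 / V2
M2 = 10.19 * 92 / 1902
M2 = 937.48 / 1902
M2 = 0.49289169 mol/L, rounded to 4 dp:

0.4929 mol/L
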